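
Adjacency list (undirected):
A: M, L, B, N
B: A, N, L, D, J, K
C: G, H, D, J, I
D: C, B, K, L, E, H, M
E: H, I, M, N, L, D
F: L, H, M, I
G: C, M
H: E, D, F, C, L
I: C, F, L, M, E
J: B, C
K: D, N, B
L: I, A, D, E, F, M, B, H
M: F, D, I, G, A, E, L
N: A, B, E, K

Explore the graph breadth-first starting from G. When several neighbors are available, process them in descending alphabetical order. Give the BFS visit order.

Visit G; enqueue M, C → queue [M, C]
Visit M; enqueue L, I, F, E, D, A → queue [C, L, I, F, E, D, A]
Visit C; enqueue J, H → queue [L, I, F, E, D, A, J, H]
Visit L; enqueue B → queue [I, F, E, D, A, J, H, B]
Visit I → queue [F, E, D, A, J, H, B]
Visit F → queue [E, D, A, J, H, B]
Visit E; enqueue N → queue [D, A, J, H, B, N]
Visit D; enqueue K → queue [A, J, H, B, N, K]
Visit A → queue [J, H, B, N, K]
Visit J → queue [H, B, N, K]
Visit H → queue [B, N, K]
Visit B → queue [N, K]
Visit N → queue [K]
Visit K → queue []

G, M, C, L, I, F, E, D, A, J, H, B, N, K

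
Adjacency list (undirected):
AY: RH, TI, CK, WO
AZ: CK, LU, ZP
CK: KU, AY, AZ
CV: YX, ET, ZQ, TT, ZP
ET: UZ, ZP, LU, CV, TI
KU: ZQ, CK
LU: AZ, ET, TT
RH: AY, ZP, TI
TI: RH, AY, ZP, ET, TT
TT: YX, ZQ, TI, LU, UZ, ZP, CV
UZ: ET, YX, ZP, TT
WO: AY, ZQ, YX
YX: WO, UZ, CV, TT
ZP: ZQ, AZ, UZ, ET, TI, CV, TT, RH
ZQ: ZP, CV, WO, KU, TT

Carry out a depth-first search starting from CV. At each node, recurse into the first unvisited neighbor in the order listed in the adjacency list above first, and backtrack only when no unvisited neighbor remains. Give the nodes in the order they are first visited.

CV → YX → WO → AY → RH → ZP → ZQ → KU → CK → AZ → LU → ET → UZ → TT → TI

Visit CV
CV → YX
YX → WO
WO → AY
AY → RH
RH → ZP
ZP → ZQ
ZQ → KU
KU → CK
CK → AZ
AZ → LU
LU → ET
ET → UZ
UZ → TT
TT → TI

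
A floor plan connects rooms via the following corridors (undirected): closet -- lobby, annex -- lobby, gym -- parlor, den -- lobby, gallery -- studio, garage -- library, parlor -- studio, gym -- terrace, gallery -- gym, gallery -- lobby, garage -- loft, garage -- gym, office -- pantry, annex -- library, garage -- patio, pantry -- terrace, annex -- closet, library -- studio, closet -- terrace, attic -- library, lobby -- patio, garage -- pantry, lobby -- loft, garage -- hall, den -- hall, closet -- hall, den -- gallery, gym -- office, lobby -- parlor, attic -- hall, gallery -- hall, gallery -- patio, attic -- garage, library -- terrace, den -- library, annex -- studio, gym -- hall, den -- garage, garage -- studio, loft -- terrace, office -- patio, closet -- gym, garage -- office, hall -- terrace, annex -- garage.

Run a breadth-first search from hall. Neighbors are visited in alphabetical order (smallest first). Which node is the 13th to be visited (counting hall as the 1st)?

studio

Visit hall; enqueue attic, closet, den, gallery, garage, gym, terrace → queue [attic, closet, den, gallery, garage, gym, terrace]
Visit attic; enqueue library → queue [closet, den, gallery, garage, gym, terrace, library]
Visit closet; enqueue annex, lobby → queue [den, gallery, garage, gym, terrace, library, annex, lobby]
Visit den → queue [gallery, garage, gym, terrace, library, annex, lobby]
Visit gallery; enqueue patio, studio → queue [garage, gym, terrace, library, annex, lobby, patio, studio]
Visit garage; enqueue loft, office, pantry → queue [gym, terrace, library, annex, lobby, patio, studio, loft, office, pantry]
Visit gym; enqueue parlor → queue [terrace, library, annex, lobby, patio, studio, loft, office, pantry, parlor]
Visit terrace → queue [library, annex, lobby, patio, studio, loft, office, pantry, parlor]
Visit library → queue [annex, lobby, patio, studio, loft, office, pantry, parlor]
Visit annex → queue [lobby, patio, studio, loft, office, pantry, parlor]
Visit lobby → queue [patio, studio, loft, office, pantry, parlor]
Visit patio → queue [studio, loft, office, pantry, parlor]
Visit studio → queue [loft, office, pantry, parlor]
Visit loft → queue [office, pantry, parlor]
Visit office → queue [pantry, parlor]
Visit pantry → queue [parlor]
Visit parlor → queue []

Visit order: hall, attic, closet, den, gallery, garage, gym, terrace, library, annex, lobby, patio, studio, loft, office, pantry, parlor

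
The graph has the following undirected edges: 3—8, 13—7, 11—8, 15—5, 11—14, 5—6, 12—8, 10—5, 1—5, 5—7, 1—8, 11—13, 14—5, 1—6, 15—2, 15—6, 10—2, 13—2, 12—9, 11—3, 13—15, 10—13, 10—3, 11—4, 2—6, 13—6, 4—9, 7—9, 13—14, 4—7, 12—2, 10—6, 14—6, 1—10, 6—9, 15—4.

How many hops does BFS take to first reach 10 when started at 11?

2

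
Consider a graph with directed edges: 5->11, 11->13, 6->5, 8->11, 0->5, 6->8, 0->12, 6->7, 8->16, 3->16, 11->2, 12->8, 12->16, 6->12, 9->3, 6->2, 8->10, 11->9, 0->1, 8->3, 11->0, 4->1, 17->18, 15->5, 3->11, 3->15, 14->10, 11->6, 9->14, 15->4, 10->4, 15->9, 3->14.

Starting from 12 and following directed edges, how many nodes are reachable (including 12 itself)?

17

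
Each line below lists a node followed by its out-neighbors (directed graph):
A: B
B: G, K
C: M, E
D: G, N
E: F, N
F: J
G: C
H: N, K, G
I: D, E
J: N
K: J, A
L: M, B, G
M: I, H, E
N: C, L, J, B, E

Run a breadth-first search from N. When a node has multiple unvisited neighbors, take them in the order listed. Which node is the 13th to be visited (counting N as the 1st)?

A

Visit N; enqueue C, L, J, B, E → queue [C, L, J, B, E]
Visit C; enqueue M → queue [L, J, B, E, M]
Visit L; enqueue G → queue [J, B, E, M, G]
Visit J → queue [B, E, M, G]
Visit B; enqueue K → queue [E, M, G, K]
Visit E; enqueue F → queue [M, G, K, F]
Visit M; enqueue I, H → queue [G, K, F, I, H]
Visit G → queue [K, F, I, H]
Visit K; enqueue A → queue [F, I, H, A]
Visit F → queue [I, H, A]
Visit I; enqueue D → queue [H, A, D]
Visit H → queue [A, D]
Visit A → queue [D]
Visit D → queue []

Visit order: N, C, L, J, B, E, M, G, K, F, I, H, A, D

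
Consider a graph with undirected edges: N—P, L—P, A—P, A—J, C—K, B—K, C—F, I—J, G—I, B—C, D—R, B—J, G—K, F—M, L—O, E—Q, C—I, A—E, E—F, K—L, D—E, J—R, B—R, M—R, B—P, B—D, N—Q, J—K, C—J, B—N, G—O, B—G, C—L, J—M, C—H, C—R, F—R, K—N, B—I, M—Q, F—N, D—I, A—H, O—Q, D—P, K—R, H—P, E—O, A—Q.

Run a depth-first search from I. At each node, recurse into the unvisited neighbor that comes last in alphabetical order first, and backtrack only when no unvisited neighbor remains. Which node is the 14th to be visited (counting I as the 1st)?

Visit I
I → J
J → R
R → M
M → Q
Q → O
O → L
L → P
P → N
N → K
K → G
G → B
B → D
D → E
E → F
F → C
C → H
H → A

Visit order: I, J, R, M, Q, O, L, P, N, K, G, B, D, E, F, C, H, A

E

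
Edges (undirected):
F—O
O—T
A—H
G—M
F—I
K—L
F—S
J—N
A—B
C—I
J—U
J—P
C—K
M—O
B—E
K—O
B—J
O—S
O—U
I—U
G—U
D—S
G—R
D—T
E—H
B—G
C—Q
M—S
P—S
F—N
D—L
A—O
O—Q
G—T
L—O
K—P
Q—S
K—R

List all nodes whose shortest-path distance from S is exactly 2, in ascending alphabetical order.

Level 0: S
Level 1: D, F, M, O, P, Q
Level 2: A, C, G, I, J, K, L, N, T, U
Level 3: B, H, R
Level 4: E

A, C, G, I, J, K, L, N, T, U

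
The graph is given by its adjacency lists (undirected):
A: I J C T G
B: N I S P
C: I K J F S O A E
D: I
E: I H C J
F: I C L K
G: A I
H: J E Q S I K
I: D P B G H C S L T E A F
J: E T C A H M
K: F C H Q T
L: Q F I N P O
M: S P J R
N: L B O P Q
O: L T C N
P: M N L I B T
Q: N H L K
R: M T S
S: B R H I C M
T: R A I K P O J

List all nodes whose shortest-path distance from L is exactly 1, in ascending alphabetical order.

Level 0: L
Level 1: F, I, N, O, P, Q
Level 2: A, B, C, D, E, G, H, K, M, S, T
Level 3: J, R

F, I, N, O, P, Q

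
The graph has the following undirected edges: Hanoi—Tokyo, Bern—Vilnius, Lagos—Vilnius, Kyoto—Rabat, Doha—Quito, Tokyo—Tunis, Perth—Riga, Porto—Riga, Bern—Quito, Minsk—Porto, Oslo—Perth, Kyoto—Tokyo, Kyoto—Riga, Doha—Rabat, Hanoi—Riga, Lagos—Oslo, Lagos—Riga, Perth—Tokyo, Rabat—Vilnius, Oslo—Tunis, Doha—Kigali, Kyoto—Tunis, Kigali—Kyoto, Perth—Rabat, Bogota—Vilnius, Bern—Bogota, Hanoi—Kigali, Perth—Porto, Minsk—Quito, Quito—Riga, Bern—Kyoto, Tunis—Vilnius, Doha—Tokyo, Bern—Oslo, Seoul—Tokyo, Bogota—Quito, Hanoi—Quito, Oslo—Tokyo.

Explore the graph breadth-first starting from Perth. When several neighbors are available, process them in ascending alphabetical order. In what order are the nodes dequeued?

Perth, Oslo, Porto, Rabat, Riga, Tokyo, Bern, Lagos, Tunis, Minsk, Doha, Kyoto, Vilnius, Hanoi, Quito, Seoul, Bogota, Kigali

Visit Perth; enqueue Oslo, Porto, Rabat, Riga, Tokyo → queue [Oslo, Porto, Rabat, Riga, Tokyo]
Visit Oslo; enqueue Bern, Lagos, Tunis → queue [Porto, Rabat, Riga, Tokyo, Bern, Lagos, Tunis]
Visit Porto; enqueue Minsk → queue [Rabat, Riga, Tokyo, Bern, Lagos, Tunis, Minsk]
Visit Rabat; enqueue Doha, Kyoto, Vilnius → queue [Riga, Tokyo, Bern, Lagos, Tunis, Minsk, Doha, Kyoto, Vilnius]
Visit Riga; enqueue Hanoi, Quito → queue [Tokyo, Bern, Lagos, Tunis, Minsk, Doha, Kyoto, Vilnius, Hanoi, Quito]
Visit Tokyo; enqueue Seoul → queue [Bern, Lagos, Tunis, Minsk, Doha, Kyoto, Vilnius, Hanoi, Quito, Seoul]
Visit Bern; enqueue Bogota → queue [Lagos, Tunis, Minsk, Doha, Kyoto, Vilnius, Hanoi, Quito, Seoul, Bogota]
Visit Lagos → queue [Tunis, Minsk, Doha, Kyoto, Vilnius, Hanoi, Quito, Seoul, Bogota]
Visit Tunis → queue [Minsk, Doha, Kyoto, Vilnius, Hanoi, Quito, Seoul, Bogota]
Visit Minsk → queue [Doha, Kyoto, Vilnius, Hanoi, Quito, Seoul, Bogota]
Visit Doha; enqueue Kigali → queue [Kyoto, Vilnius, Hanoi, Quito, Seoul, Bogota, Kigali]
Visit Kyoto → queue [Vilnius, Hanoi, Quito, Seoul, Bogota, Kigali]
Visit Vilnius → queue [Hanoi, Quito, Seoul, Bogota, Kigali]
Visit Hanoi → queue [Quito, Seoul, Bogota, Kigali]
Visit Quito → queue [Seoul, Bogota, Kigali]
Visit Seoul → queue [Bogota, Kigali]
Visit Bogota → queue [Kigali]
Visit Kigali → queue []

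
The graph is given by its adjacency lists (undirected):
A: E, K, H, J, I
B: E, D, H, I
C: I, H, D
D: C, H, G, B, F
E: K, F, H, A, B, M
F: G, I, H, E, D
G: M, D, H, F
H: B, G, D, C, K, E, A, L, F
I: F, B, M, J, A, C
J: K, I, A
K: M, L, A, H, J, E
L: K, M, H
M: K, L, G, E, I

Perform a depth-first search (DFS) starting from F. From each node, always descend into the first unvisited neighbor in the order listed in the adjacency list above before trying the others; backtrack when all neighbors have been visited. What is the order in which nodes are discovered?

F → G → M → K → L → H → B → E → A → J → I → C → D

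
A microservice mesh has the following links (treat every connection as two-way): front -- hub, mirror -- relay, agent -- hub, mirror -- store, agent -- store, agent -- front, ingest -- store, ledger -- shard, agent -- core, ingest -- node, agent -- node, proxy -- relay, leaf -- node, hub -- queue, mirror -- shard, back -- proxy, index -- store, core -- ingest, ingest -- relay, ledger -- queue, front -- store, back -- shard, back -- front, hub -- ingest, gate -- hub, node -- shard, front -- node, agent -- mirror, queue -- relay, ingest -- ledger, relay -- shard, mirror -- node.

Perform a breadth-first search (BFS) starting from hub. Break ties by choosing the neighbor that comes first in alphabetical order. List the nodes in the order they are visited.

Visit hub; enqueue agent, front, gate, ingest, queue → queue [agent, front, gate, ingest, queue]
Visit agent; enqueue core, mirror, node, store → queue [front, gate, ingest, queue, core, mirror, node, store]
Visit front; enqueue back → queue [gate, ingest, queue, core, mirror, node, store, back]
Visit gate → queue [ingest, queue, core, mirror, node, store, back]
Visit ingest; enqueue ledger, relay → queue [queue, core, mirror, node, store, back, ledger, relay]
Visit queue → queue [core, mirror, node, store, back, ledger, relay]
Visit core → queue [mirror, node, store, back, ledger, relay]
Visit mirror; enqueue shard → queue [node, store, back, ledger, relay, shard]
Visit node; enqueue leaf → queue [store, back, ledger, relay, shard, leaf]
Visit store; enqueue index → queue [back, ledger, relay, shard, leaf, index]
Visit back; enqueue proxy → queue [ledger, relay, shard, leaf, index, proxy]
Visit ledger → queue [relay, shard, leaf, index, proxy]
Visit relay → queue [shard, leaf, index, proxy]
Visit shard → queue [leaf, index, proxy]
Visit leaf → queue [index, proxy]
Visit index → queue [proxy]
Visit proxy → queue []

hub agent front gate ingest queue core mirror node store back ledger relay shard leaf index proxy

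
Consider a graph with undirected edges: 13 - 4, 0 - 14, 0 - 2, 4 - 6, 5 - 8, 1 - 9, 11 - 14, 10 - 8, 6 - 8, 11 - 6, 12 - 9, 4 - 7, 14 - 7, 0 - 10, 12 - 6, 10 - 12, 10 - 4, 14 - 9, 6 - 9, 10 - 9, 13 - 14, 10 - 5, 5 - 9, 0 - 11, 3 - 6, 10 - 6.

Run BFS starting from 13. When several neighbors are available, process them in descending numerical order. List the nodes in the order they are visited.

Visit 13; enqueue 14, 4 → queue [14, 4]
Visit 14; enqueue 11, 9, 7, 0 → queue [4, 11, 9, 7, 0]
Visit 4; enqueue 10, 6 → queue [11, 9, 7, 0, 10, 6]
Visit 11 → queue [9, 7, 0, 10, 6]
Visit 9; enqueue 12, 5, 1 → queue [7, 0, 10, 6, 12, 5, 1]
Visit 7 → queue [0, 10, 6, 12, 5, 1]
Visit 0; enqueue 2 → queue [10, 6, 12, 5, 1, 2]
Visit 10; enqueue 8 → queue [6, 12, 5, 1, 2, 8]
Visit 6; enqueue 3 → queue [12, 5, 1, 2, 8, 3]
Visit 12 → queue [5, 1, 2, 8, 3]
Visit 5 → queue [1, 2, 8, 3]
Visit 1 → queue [2, 8, 3]
Visit 2 → queue [8, 3]
Visit 8 → queue [3]
Visit 3 → queue []

13, 14, 4, 11, 9, 7, 0, 10, 6, 12, 5, 1, 2, 8, 3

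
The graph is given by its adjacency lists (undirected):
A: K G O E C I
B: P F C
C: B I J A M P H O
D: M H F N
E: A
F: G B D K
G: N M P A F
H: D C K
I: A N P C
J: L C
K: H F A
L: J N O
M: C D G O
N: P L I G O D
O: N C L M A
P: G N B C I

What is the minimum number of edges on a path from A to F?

2

Level 0: A
Level 1: C, E, G, I, K, O
Level 2: B, F, H, J, L, M, N, P
Level 3: D
F first appears at level 2.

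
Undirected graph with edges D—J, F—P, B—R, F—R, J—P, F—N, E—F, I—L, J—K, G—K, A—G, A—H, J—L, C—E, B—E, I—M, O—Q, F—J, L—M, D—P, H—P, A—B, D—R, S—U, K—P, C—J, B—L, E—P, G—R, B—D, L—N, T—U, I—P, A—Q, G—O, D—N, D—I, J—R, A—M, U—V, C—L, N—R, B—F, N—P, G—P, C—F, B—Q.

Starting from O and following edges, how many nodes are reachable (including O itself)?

BFS from O visits: O, Q, G, B, A, R, P, K, L, F, E, D, M, H, N, J, I, C
Reachable nodes: 18 of 22 total.

18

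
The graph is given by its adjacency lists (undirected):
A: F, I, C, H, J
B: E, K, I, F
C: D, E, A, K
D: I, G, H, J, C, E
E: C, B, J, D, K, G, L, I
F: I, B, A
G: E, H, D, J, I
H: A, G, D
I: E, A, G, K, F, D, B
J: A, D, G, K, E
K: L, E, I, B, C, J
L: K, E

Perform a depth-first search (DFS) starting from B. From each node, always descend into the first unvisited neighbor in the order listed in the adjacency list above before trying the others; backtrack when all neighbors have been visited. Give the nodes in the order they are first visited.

Visit B
B → E
E → C
C → D
D → I
I → A
A → F
A → H
H → G
G → J
J → K
K → L

B, E, C, D, I, A, F, H, G, J, K, L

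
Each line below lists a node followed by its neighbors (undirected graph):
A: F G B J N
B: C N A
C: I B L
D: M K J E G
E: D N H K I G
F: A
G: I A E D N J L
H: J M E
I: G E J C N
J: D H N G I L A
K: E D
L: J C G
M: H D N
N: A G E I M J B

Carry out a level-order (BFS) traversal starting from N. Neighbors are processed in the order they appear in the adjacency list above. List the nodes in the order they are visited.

N -> A -> G -> E -> I -> M -> J -> B -> F -> D -> L -> H -> K -> C

Visit N; enqueue A, G, E, I, M, J, B → queue [A, G, E, I, M, J, B]
Visit A; enqueue F → queue [G, E, I, M, J, B, F]
Visit G; enqueue D, L → queue [E, I, M, J, B, F, D, L]
Visit E; enqueue H, K → queue [I, M, J, B, F, D, L, H, K]
Visit I; enqueue C → queue [M, J, B, F, D, L, H, K, C]
Visit M → queue [J, B, F, D, L, H, K, C]
Visit J → queue [B, F, D, L, H, K, C]
Visit B → queue [F, D, L, H, K, C]
Visit F → queue [D, L, H, K, C]
Visit D → queue [L, H, K, C]
Visit L → queue [H, K, C]
Visit H → queue [K, C]
Visit K → queue [C]
Visit C → queue []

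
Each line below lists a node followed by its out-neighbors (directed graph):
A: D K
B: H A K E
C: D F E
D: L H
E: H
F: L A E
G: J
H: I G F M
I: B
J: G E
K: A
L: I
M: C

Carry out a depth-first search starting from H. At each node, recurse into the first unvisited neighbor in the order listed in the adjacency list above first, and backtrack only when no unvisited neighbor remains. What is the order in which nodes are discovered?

H, I, B, A, D, L, K, E, G, J, F, M, C

Visit H
H → I
I → B
B → A
A → D
D → L
A → K
B → E
H → G
G → J
H → F
H → M
M → C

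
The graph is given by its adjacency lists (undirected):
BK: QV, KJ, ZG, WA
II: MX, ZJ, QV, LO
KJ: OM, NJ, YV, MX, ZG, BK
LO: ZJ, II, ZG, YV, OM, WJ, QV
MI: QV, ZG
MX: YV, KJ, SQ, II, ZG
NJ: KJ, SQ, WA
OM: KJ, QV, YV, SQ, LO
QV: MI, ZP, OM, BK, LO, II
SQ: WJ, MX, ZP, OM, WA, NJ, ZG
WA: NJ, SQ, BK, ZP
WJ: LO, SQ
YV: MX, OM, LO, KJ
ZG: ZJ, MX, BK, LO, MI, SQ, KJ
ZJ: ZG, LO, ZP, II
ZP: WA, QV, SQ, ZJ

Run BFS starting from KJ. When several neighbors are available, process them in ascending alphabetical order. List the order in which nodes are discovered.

Visit KJ; enqueue BK, MX, NJ, OM, YV, ZG → queue [BK, MX, NJ, OM, YV, ZG]
Visit BK; enqueue QV, WA → queue [MX, NJ, OM, YV, ZG, QV, WA]
Visit MX; enqueue II, SQ → queue [NJ, OM, YV, ZG, QV, WA, II, SQ]
Visit NJ → queue [OM, YV, ZG, QV, WA, II, SQ]
Visit OM; enqueue LO → queue [YV, ZG, QV, WA, II, SQ, LO]
Visit YV → queue [ZG, QV, WA, II, SQ, LO]
Visit ZG; enqueue MI, ZJ → queue [QV, WA, II, SQ, LO, MI, ZJ]
Visit QV; enqueue ZP → queue [WA, II, SQ, LO, MI, ZJ, ZP]
Visit WA → queue [II, SQ, LO, MI, ZJ, ZP]
Visit II → queue [SQ, LO, MI, ZJ, ZP]
Visit SQ; enqueue WJ → queue [LO, MI, ZJ, ZP, WJ]
Visit LO → queue [MI, ZJ, ZP, WJ]
Visit MI → queue [ZJ, ZP, WJ]
Visit ZJ → queue [ZP, WJ]
Visit ZP → queue [WJ]
Visit WJ → queue []

KJ, BK, MX, NJ, OM, YV, ZG, QV, WA, II, SQ, LO, MI, ZJ, ZP, WJ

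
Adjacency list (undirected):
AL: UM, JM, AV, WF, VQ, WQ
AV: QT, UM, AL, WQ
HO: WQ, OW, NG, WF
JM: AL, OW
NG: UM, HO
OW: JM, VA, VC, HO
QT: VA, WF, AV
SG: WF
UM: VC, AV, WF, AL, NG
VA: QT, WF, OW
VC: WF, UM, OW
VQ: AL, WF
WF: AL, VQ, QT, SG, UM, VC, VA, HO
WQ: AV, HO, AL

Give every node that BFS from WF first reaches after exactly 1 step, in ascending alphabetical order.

AL, HO, QT, SG, UM, VA, VC, VQ

Level 0: WF
Level 1: AL, HO, QT, SG, UM, VA, VC, VQ
Level 2: AV, JM, NG, OW, WQ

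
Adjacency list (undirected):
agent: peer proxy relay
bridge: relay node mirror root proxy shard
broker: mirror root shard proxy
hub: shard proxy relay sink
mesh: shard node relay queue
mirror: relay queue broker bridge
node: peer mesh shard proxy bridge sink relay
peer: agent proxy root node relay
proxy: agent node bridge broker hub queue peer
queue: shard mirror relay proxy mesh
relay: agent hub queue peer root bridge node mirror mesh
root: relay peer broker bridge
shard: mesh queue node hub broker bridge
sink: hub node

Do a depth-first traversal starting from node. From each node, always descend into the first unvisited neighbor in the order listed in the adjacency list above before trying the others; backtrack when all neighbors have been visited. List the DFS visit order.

Visit node
node → peer
peer → agent
agent → proxy
proxy → bridge
bridge → relay
relay → hub
hub → shard
shard → mesh
mesh → queue
queue → mirror
mirror → broker
broker → root
hub → sink

node peer agent proxy bridge relay hub shard mesh queue mirror broker root sink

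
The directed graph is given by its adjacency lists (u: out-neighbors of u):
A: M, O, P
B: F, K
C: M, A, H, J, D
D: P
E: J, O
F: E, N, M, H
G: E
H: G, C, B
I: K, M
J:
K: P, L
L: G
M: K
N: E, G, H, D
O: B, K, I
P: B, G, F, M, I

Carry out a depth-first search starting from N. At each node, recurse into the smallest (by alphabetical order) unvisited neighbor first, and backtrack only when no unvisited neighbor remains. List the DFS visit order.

Visit N
N → D
D → P
P → B
B → F
F → E
E → J
E → O
O → I
I → K
K → L
L → G
I → M
F → H
H → C
C → A

N → D → P → B → F → E → J → O → I → K → L → G → M → H → C → A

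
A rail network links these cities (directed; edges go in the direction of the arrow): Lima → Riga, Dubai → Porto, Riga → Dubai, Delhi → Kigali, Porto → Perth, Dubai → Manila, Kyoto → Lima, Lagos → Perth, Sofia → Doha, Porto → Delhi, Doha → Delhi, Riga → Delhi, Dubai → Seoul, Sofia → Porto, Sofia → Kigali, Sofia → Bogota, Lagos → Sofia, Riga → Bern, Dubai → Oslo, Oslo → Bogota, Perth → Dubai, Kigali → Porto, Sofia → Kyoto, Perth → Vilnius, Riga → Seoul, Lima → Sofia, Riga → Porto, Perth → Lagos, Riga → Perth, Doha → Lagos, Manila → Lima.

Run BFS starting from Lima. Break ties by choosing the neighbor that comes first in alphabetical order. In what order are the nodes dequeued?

Lima → Riga → Sofia → Bern → Delhi → Dubai → Perth → Porto → Seoul → Bogota → Doha → Kigali → Kyoto → Manila → Oslo → Lagos → Vilnius

Visit Lima; enqueue Riga, Sofia → queue [Riga, Sofia]
Visit Riga; enqueue Bern, Delhi, Dubai, Perth, Porto, Seoul → queue [Sofia, Bern, Delhi, Dubai, Perth, Porto, Seoul]
Visit Sofia; enqueue Bogota, Doha, Kigali, Kyoto → queue [Bern, Delhi, Dubai, Perth, Porto, Seoul, Bogota, Doha, Kigali, Kyoto]
Visit Bern → queue [Delhi, Dubai, Perth, Porto, Seoul, Bogota, Doha, Kigali, Kyoto]
Visit Delhi → queue [Dubai, Perth, Porto, Seoul, Bogota, Doha, Kigali, Kyoto]
Visit Dubai; enqueue Manila, Oslo → queue [Perth, Porto, Seoul, Bogota, Doha, Kigali, Kyoto, Manila, Oslo]
Visit Perth; enqueue Lagos, Vilnius → queue [Porto, Seoul, Bogota, Doha, Kigali, Kyoto, Manila, Oslo, Lagos, Vilnius]
Visit Porto → queue [Seoul, Bogota, Doha, Kigali, Kyoto, Manila, Oslo, Lagos, Vilnius]
Visit Seoul → queue [Bogota, Doha, Kigali, Kyoto, Manila, Oslo, Lagos, Vilnius]
Visit Bogota → queue [Doha, Kigali, Kyoto, Manila, Oslo, Lagos, Vilnius]
Visit Doha → queue [Kigali, Kyoto, Manila, Oslo, Lagos, Vilnius]
Visit Kigali → queue [Kyoto, Manila, Oslo, Lagos, Vilnius]
Visit Kyoto → queue [Manila, Oslo, Lagos, Vilnius]
Visit Manila → queue [Oslo, Lagos, Vilnius]
Visit Oslo → queue [Lagos, Vilnius]
Visit Lagos → queue [Vilnius]
Visit Vilnius → queue []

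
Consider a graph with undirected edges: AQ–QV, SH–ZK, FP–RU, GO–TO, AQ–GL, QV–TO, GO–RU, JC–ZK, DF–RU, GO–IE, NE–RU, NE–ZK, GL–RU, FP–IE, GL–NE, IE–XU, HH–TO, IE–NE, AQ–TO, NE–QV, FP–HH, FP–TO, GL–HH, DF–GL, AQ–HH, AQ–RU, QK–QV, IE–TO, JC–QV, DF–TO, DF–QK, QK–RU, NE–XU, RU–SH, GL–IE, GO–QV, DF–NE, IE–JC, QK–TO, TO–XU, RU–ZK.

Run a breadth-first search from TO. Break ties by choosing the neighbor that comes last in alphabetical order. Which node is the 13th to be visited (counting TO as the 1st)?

RU

Visit TO; enqueue XU, QV, QK, IE, HH, GO, FP, DF, AQ → queue [XU, QV, QK, IE, HH, GO, FP, DF, AQ]
Visit XU; enqueue NE → queue [QV, QK, IE, HH, GO, FP, DF, AQ, NE]
Visit QV; enqueue JC → queue [QK, IE, HH, GO, FP, DF, AQ, NE, JC]
Visit QK; enqueue RU → queue [IE, HH, GO, FP, DF, AQ, NE, JC, RU]
Visit IE; enqueue GL → queue [HH, GO, FP, DF, AQ, NE, JC, RU, GL]
Visit HH → queue [GO, FP, DF, AQ, NE, JC, RU, GL]
Visit GO → queue [FP, DF, AQ, NE, JC, RU, GL]
Visit FP → queue [DF, AQ, NE, JC, RU, GL]
Visit DF → queue [AQ, NE, JC, RU, GL]
Visit AQ → queue [NE, JC, RU, GL]
Visit NE; enqueue ZK → queue [JC, RU, GL, ZK]
Visit JC → queue [RU, GL, ZK]
Visit RU; enqueue SH → queue [GL, ZK, SH]
Visit GL → queue [ZK, SH]
Visit ZK → queue [SH]
Visit SH → queue []

Visit order: TO, XU, QV, QK, IE, HH, GO, FP, DF, AQ, NE, JC, RU, GL, ZK, SH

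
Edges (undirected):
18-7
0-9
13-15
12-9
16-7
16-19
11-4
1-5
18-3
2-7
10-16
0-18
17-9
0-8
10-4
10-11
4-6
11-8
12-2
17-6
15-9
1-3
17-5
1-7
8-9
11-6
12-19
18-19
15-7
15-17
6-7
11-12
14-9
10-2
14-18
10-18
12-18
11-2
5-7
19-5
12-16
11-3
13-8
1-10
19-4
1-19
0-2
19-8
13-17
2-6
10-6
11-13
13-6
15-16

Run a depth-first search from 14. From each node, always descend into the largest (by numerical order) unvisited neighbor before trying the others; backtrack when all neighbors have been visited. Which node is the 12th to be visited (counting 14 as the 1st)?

Visit 14
14 → 18
18 → 19
19 → 16
16 → 15
15 → 17
17 → 13
13 → 11
11 → 12
12 → 9
9 → 8
8 → 0
0 → 2
2 → 10
10 → 6
6 → 7
7 → 5
5 → 1
1 → 3
6 → 4

Visit order: 14, 18, 19, 16, 15, 17, 13, 11, 12, 9, 8, 0, 2, 10, 6, 7, 5, 1, 3, 4

0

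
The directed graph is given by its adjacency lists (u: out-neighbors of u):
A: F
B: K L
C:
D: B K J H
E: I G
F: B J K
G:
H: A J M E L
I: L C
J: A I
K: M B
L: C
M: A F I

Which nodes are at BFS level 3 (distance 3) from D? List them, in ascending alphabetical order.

Level 0: D
Level 1: B, H, J, K
Level 2: A, E, I, L, M
Level 3: C, F, G

C, F, G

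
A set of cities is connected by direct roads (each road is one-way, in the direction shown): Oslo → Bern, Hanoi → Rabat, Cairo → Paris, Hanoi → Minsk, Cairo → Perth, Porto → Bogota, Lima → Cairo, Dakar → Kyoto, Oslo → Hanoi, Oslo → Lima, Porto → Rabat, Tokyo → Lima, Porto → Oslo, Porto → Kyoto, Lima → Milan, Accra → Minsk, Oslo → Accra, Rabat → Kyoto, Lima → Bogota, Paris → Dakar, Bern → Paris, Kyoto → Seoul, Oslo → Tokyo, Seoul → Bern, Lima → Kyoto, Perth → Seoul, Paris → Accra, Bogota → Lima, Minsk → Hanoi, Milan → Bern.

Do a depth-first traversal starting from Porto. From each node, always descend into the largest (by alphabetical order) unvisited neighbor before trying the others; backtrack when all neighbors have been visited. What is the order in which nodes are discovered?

Porto, Rabat, Kyoto, Seoul, Bern, Paris, Dakar, Accra, Minsk, Hanoi, Oslo, Tokyo, Lima, Milan, Cairo, Perth, Bogota

Visit Porto
Porto → Rabat
Rabat → Kyoto
Kyoto → Seoul
Seoul → Bern
Bern → Paris
Paris → Dakar
Paris → Accra
Accra → Minsk
Minsk → Hanoi
Porto → Oslo
Oslo → Tokyo
Tokyo → Lima
Lima → Milan
Lima → Cairo
Cairo → Perth
Lima → Bogota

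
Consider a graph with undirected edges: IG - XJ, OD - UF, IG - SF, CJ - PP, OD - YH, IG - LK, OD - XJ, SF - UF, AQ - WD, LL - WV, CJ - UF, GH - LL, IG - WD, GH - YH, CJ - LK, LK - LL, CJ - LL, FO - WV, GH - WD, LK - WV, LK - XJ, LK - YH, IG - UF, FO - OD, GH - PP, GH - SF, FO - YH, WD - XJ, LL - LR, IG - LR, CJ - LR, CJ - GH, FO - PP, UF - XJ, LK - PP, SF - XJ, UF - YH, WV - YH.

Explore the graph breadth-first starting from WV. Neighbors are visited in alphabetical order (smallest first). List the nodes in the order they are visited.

WV -> FO -> LK -> LL -> YH -> OD -> PP -> CJ -> IG -> XJ -> GH -> LR -> UF -> SF -> WD -> AQ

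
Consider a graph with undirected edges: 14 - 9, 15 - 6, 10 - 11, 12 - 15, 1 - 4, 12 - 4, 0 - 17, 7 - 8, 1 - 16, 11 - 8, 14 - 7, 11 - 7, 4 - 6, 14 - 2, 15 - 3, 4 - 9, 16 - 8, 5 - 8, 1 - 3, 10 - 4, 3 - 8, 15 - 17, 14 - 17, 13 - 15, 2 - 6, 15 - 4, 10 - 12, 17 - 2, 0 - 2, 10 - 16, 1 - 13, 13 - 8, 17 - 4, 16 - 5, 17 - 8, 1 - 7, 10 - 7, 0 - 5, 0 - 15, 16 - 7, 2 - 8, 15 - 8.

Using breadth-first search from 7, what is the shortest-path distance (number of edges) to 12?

Level 0: 7
Level 1: 1, 8, 10, 11, 14, 16
Level 2: 2, 3, 4, 5, 9, 12, 13, 15, 17
Level 3: 0, 6
12 first appears at level 2.

2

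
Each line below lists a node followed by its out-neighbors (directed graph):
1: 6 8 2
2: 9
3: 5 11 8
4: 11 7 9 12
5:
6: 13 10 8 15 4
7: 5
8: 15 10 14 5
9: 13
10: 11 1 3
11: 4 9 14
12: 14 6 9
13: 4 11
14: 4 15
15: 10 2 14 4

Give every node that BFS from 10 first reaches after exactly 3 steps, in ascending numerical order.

7, 12, 13, 15

Level 0: 10
Level 1: 1, 3, 11
Level 2: 2, 4, 5, 6, 8, 9, 14
Level 3: 7, 12, 13, 15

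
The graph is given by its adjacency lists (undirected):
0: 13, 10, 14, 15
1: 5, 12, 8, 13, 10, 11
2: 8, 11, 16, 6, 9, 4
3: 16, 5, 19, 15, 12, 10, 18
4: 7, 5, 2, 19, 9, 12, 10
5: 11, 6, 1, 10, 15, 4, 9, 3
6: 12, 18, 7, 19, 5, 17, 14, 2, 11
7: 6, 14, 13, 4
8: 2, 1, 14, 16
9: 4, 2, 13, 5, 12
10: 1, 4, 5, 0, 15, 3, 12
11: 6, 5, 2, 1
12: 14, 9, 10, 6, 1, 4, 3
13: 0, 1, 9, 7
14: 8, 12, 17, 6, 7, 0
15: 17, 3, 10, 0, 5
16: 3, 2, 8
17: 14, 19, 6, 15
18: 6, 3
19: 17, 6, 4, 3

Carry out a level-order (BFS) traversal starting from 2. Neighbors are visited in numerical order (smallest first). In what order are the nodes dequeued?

Visit 2; enqueue 4, 6, 8, 9, 11, 16 → queue [4, 6, 8, 9, 11, 16]
Visit 4; enqueue 5, 7, 10, 12, 19 → queue [6, 8, 9, 11, 16, 5, 7, 10, 12, 19]
Visit 6; enqueue 14, 17, 18 → queue [8, 9, 11, 16, 5, 7, 10, 12, 19, 14, 17, 18]
Visit 8; enqueue 1 → queue [9, 11, 16, 5, 7, 10, 12, 19, 14, 17, 18, 1]
Visit 9; enqueue 13 → queue [11, 16, 5, 7, 10, 12, 19, 14, 17, 18, 1, 13]
Visit 11 → queue [16, 5, 7, 10, 12, 19, 14, 17, 18, 1, 13]
Visit 16; enqueue 3 → queue [5, 7, 10, 12, 19, 14, 17, 18, 1, 13, 3]
Visit 5; enqueue 15 → queue [7, 10, 12, 19, 14, 17, 18, 1, 13, 3, 15]
Visit 7 → queue [10, 12, 19, 14, 17, 18, 1, 13, 3, 15]
Visit 10; enqueue 0 → queue [12, 19, 14, 17, 18, 1, 13, 3, 15, 0]
Visit 12 → queue [19, 14, 17, 18, 1, 13, 3, 15, 0]
Visit 19 → queue [14, 17, 18, 1, 13, 3, 15, 0]
Visit 14 → queue [17, 18, 1, 13, 3, 15, 0]
Visit 17 → queue [18, 1, 13, 3, 15, 0]
Visit 18 → queue [1, 13, 3, 15, 0]
Visit 1 → queue [13, 3, 15, 0]
Visit 13 → queue [3, 15, 0]
Visit 3 → queue [15, 0]
Visit 15 → queue [0]
Visit 0 → queue []

2, 4, 6, 8, 9, 11, 16, 5, 7, 10, 12, 19, 14, 17, 18, 1, 13, 3, 15, 0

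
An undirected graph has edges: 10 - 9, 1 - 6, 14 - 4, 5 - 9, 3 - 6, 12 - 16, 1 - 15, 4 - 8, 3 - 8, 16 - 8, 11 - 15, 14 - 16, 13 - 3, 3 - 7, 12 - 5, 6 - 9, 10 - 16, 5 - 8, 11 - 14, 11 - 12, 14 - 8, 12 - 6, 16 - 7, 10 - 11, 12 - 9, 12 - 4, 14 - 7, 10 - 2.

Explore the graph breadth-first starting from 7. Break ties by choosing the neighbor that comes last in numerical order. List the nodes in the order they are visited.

Visit 7; enqueue 16, 14, 3 → queue [16, 14, 3]
Visit 16; enqueue 12, 10, 8 → queue [14, 3, 12, 10, 8]
Visit 14; enqueue 11, 4 → queue [3, 12, 10, 8, 11, 4]
Visit 3; enqueue 13, 6 → queue [12, 10, 8, 11, 4, 13, 6]
Visit 12; enqueue 9, 5 → queue [10, 8, 11, 4, 13, 6, 9, 5]
Visit 10; enqueue 2 → queue [8, 11, 4, 13, 6, 9, 5, 2]
Visit 8 → queue [11, 4, 13, 6, 9, 5, 2]
Visit 11; enqueue 15 → queue [4, 13, 6, 9, 5, 2, 15]
Visit 4 → queue [13, 6, 9, 5, 2, 15]
Visit 13 → queue [6, 9, 5, 2, 15]
Visit 6; enqueue 1 → queue [9, 5, 2, 15, 1]
Visit 9 → queue [5, 2, 15, 1]
Visit 5 → queue [2, 15, 1]
Visit 2 → queue [15, 1]
Visit 15 → queue [1]
Visit 1 → queue []

7 -> 16 -> 14 -> 3 -> 12 -> 10 -> 8 -> 11 -> 4 -> 13 -> 6 -> 9 -> 5 -> 2 -> 15 -> 1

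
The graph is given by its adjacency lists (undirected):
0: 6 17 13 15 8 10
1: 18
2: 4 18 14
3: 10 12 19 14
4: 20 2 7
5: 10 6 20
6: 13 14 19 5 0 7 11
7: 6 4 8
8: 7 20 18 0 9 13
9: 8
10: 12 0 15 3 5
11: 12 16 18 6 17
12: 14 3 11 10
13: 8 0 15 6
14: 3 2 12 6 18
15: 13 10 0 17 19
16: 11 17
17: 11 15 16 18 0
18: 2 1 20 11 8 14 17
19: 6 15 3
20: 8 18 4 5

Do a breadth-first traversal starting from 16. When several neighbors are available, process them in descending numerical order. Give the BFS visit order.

Visit 16; enqueue 17, 11 → queue [17, 11]
Visit 17; enqueue 18, 15, 0 → queue [11, 18, 15, 0]
Visit 11; enqueue 12, 6 → queue [18, 15, 0, 12, 6]
Visit 18; enqueue 20, 14, 8, 2, 1 → queue [15, 0, 12, 6, 20, 14, 8, 2, 1]
Visit 15; enqueue 19, 13, 10 → queue [0, 12, 6, 20, 14, 8, 2, 1, 19, 13, 10]
Visit 0 → queue [12, 6, 20, 14, 8, 2, 1, 19, 13, 10]
Visit 12; enqueue 3 → queue [6, 20, 14, 8, 2, 1, 19, 13, 10, 3]
Visit 6; enqueue 7, 5 → queue [20, 14, 8, 2, 1, 19, 13, 10, 3, 7, 5]
Visit 20; enqueue 4 → queue [14, 8, 2, 1, 19, 13, 10, 3, 7, 5, 4]
Visit 14 → queue [8, 2, 1, 19, 13, 10, 3, 7, 5, 4]
Visit 8; enqueue 9 → queue [2, 1, 19, 13, 10, 3, 7, 5, 4, 9]
Visit 2 → queue [1, 19, 13, 10, 3, 7, 5, 4, 9]
Visit 1 → queue [19, 13, 10, 3, 7, 5, 4, 9]
Visit 19 → queue [13, 10, 3, 7, 5, 4, 9]
Visit 13 → queue [10, 3, 7, 5, 4, 9]
Visit 10 → queue [3, 7, 5, 4, 9]
Visit 3 → queue [7, 5, 4, 9]
Visit 7 → queue [5, 4, 9]
Visit 5 → queue [4, 9]
Visit 4 → queue [9]
Visit 9 → queue []

16 → 17 → 11 → 18 → 15 → 0 → 12 → 6 → 20 → 14 → 8 → 2 → 1 → 19 → 13 → 10 → 3 → 7 → 5 → 4 → 9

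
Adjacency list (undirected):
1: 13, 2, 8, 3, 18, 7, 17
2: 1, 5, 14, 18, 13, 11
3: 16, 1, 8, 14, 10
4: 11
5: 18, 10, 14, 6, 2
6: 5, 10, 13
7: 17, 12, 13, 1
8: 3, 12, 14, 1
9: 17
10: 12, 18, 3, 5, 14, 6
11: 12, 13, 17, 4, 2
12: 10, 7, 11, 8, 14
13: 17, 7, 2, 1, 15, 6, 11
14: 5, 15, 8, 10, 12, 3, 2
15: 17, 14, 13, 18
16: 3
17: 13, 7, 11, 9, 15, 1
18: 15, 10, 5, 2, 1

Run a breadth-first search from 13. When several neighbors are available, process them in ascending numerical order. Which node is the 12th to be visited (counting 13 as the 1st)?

Visit 13; enqueue 1, 2, 6, 7, 11, 15, 17 → queue [1, 2, 6, 7, 11, 15, 17]
Visit 1; enqueue 3, 8, 18 → queue [2, 6, 7, 11, 15, 17, 3, 8, 18]
Visit 2; enqueue 5, 14 → queue [6, 7, 11, 15, 17, 3, 8, 18, 5, 14]
Visit 6; enqueue 10 → queue [7, 11, 15, 17, 3, 8, 18, 5, 14, 10]
Visit 7; enqueue 12 → queue [11, 15, 17, 3, 8, 18, 5, 14, 10, 12]
Visit 11; enqueue 4 → queue [15, 17, 3, 8, 18, 5, 14, 10, 12, 4]
Visit 15 → queue [17, 3, 8, 18, 5, 14, 10, 12, 4]
Visit 17; enqueue 9 → queue [3, 8, 18, 5, 14, 10, 12, 4, 9]
Visit 3; enqueue 16 → queue [8, 18, 5, 14, 10, 12, 4, 9, 16]
Visit 8 → queue [18, 5, 14, 10, 12, 4, 9, 16]
Visit 18 → queue [5, 14, 10, 12, 4, 9, 16]
Visit 5 → queue [14, 10, 12, 4, 9, 16]
Visit 14 → queue [10, 12, 4, 9, 16]
Visit 10 → queue [12, 4, 9, 16]
Visit 12 → queue [4, 9, 16]
Visit 4 → queue [9, 16]
Visit 9 → queue [16]
Visit 16 → queue []

Visit order: 13, 1, 2, 6, 7, 11, 15, 17, 3, 8, 18, 5, 14, 10, 12, 4, 9, 16

5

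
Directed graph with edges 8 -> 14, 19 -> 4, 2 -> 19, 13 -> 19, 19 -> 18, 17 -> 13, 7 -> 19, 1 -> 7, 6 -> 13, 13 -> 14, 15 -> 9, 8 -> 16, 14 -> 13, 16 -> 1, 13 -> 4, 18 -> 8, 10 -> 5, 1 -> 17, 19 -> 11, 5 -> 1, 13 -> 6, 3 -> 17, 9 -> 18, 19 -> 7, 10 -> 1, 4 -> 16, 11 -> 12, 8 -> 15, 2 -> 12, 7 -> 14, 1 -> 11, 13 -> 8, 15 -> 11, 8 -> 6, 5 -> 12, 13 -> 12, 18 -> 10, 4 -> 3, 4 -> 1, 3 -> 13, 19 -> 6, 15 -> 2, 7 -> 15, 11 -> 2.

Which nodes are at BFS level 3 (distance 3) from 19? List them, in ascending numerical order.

5, 9, 17

Level 0: 19
Level 1: 4, 6, 7, 11, 18
Level 2: 1, 2, 3, 8, 10, 12, 13, 14, 15, 16
Level 3: 5, 9, 17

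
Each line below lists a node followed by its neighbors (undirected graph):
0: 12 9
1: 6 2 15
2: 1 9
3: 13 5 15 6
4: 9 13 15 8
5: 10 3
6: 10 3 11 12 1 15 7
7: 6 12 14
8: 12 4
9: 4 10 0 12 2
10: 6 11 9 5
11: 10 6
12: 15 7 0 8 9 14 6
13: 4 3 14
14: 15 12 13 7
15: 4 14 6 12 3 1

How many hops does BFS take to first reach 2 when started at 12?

Level 0: 12
Level 1: 0, 6, 7, 8, 9, 14, 15
Level 2: 1, 2, 3, 4, 10, 11, 13
Level 3: 5
2 first appears at level 2.

2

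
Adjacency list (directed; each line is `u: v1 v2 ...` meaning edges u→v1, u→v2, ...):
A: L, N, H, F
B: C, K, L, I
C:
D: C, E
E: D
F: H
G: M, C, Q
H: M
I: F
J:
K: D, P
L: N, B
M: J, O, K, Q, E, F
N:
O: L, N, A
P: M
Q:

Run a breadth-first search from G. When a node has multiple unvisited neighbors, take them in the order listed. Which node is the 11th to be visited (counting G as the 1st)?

N

Visit G; enqueue M, C, Q → queue [M, C, Q]
Visit M; enqueue J, O, K, E, F → queue [C, Q, J, O, K, E, F]
Visit C → queue [Q, J, O, K, E, F]
Visit Q → queue [J, O, K, E, F]
Visit J → queue [O, K, E, F]
Visit O; enqueue L, N, A → queue [K, E, F, L, N, A]
Visit K; enqueue D, P → queue [E, F, L, N, A, D, P]
Visit E → queue [F, L, N, A, D, P]
Visit F; enqueue H → queue [L, N, A, D, P, H]
Visit L; enqueue B → queue [N, A, D, P, H, B]
Visit N → queue [A, D, P, H, B]
Visit A → queue [D, P, H, B]
Visit D → queue [P, H, B]
Visit P → queue [H, B]
Visit H → queue [B]
Visit B; enqueue I → queue [I]
Visit I → queue []

Visit order: G, M, C, Q, J, O, K, E, F, L, N, A, D, P, H, B, I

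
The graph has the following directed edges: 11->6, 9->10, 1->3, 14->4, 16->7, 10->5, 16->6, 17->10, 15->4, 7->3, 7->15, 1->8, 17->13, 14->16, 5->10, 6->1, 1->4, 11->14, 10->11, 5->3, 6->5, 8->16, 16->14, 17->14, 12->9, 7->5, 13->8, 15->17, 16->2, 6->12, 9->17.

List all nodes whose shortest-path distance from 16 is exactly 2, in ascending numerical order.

1, 3, 4, 5, 12, 15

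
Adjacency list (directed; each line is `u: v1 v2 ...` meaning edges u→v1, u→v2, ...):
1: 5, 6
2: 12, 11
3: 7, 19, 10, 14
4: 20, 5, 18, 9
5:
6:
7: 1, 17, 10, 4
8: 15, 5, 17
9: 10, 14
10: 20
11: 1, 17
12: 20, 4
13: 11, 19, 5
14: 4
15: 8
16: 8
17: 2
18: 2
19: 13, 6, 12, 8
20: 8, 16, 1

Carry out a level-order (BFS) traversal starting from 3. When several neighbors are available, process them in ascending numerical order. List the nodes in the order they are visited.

Visit 3; enqueue 7, 10, 14, 19 → queue [7, 10, 14, 19]
Visit 7; enqueue 1, 4, 17 → queue [10, 14, 19, 1, 4, 17]
Visit 10; enqueue 20 → queue [14, 19, 1, 4, 17, 20]
Visit 14 → queue [19, 1, 4, 17, 20]
Visit 19; enqueue 6, 8, 12, 13 → queue [1, 4, 17, 20, 6, 8, 12, 13]
Visit 1; enqueue 5 → queue [4, 17, 20, 6, 8, 12, 13, 5]
Visit 4; enqueue 9, 18 → queue [17, 20, 6, 8, 12, 13, 5, 9, 18]
Visit 17; enqueue 2 → queue [20, 6, 8, 12, 13, 5, 9, 18, 2]
Visit 20; enqueue 16 → queue [6, 8, 12, 13, 5, 9, 18, 2, 16]
Visit 6 → queue [8, 12, 13, 5, 9, 18, 2, 16]
Visit 8; enqueue 15 → queue [12, 13, 5, 9, 18, 2, 16, 15]
Visit 12 → queue [13, 5, 9, 18, 2, 16, 15]
Visit 13; enqueue 11 → queue [5, 9, 18, 2, 16, 15, 11]
Visit 5 → queue [9, 18, 2, 16, 15, 11]
Visit 9 → queue [18, 2, 16, 15, 11]
Visit 18 → queue [2, 16, 15, 11]
Visit 2 → queue [16, 15, 11]
Visit 16 → queue [15, 11]
Visit 15 → queue [11]
Visit 11 → queue []

3, 7, 10, 14, 19, 1, 4, 17, 20, 6, 8, 12, 13, 5, 9, 18, 2, 16, 15, 11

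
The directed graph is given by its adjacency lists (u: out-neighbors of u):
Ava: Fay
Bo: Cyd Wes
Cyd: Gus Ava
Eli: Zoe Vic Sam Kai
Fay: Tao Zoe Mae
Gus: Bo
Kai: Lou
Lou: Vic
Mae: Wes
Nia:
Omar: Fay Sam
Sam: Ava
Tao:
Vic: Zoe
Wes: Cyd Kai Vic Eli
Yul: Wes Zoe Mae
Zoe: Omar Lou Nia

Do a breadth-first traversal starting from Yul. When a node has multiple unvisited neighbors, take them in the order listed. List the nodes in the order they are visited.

Yul Wes Zoe Mae Cyd Kai Vic Eli Omar Lou Nia Gus Ava Sam Fay Bo Tao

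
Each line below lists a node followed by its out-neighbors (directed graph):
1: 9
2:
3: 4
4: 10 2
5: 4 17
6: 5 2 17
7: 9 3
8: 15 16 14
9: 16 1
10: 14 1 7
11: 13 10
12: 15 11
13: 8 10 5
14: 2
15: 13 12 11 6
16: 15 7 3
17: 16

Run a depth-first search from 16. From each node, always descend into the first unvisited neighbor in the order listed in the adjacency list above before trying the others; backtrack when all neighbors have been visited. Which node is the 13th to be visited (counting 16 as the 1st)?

5

Visit 16
16 → 15
15 → 13
13 → 8
8 → 14
14 → 2
13 → 10
10 → 1
1 → 9
10 → 7
7 → 3
3 → 4
13 → 5
5 → 17
15 → 12
12 → 11
15 → 6

Visit order: 16, 15, 13, 8, 14, 2, 10, 1, 9, 7, 3, 4, 5, 17, 12, 11, 6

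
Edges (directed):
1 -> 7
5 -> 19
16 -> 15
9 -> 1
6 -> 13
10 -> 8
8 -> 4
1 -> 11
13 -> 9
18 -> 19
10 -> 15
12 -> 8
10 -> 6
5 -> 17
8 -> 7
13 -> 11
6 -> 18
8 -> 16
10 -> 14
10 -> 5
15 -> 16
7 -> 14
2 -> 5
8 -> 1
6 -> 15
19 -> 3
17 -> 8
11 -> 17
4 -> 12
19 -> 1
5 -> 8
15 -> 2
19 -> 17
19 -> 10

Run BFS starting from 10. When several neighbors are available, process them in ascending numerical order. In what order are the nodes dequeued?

Visit 10; enqueue 5, 6, 8, 14, 15 → queue [5, 6, 8, 14, 15]
Visit 5; enqueue 17, 19 → queue [6, 8, 14, 15, 17, 19]
Visit 6; enqueue 13, 18 → queue [8, 14, 15, 17, 19, 13, 18]
Visit 8; enqueue 1, 4, 7, 16 → queue [14, 15, 17, 19, 13, 18, 1, 4, 7, 16]
Visit 14 → queue [15, 17, 19, 13, 18, 1, 4, 7, 16]
Visit 15; enqueue 2 → queue [17, 19, 13, 18, 1, 4, 7, 16, 2]
Visit 17 → queue [19, 13, 18, 1, 4, 7, 16, 2]
Visit 19; enqueue 3 → queue [13, 18, 1, 4, 7, 16, 2, 3]
Visit 13; enqueue 9, 11 → queue [18, 1, 4, 7, 16, 2, 3, 9, 11]
Visit 18 → queue [1, 4, 7, 16, 2, 3, 9, 11]
Visit 1 → queue [4, 7, 16, 2, 3, 9, 11]
Visit 4; enqueue 12 → queue [7, 16, 2, 3, 9, 11, 12]
Visit 7 → queue [16, 2, 3, 9, 11, 12]
Visit 16 → queue [2, 3, 9, 11, 12]
Visit 2 → queue [3, 9, 11, 12]
Visit 3 → queue [9, 11, 12]
Visit 9 → queue [11, 12]
Visit 11 → queue [12]
Visit 12 → queue []

10 -> 5 -> 6 -> 8 -> 14 -> 15 -> 17 -> 19 -> 13 -> 18 -> 1 -> 4 -> 7 -> 16 -> 2 -> 3 -> 9 -> 11 -> 12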